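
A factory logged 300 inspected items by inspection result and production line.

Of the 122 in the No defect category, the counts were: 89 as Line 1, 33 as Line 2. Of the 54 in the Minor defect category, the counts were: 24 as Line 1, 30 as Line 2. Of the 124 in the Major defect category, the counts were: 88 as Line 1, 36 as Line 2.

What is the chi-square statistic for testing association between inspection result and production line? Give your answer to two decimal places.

Row totals: 122, 54, 124. Column totals: 201, 99. Grand total N = 300.
Expected counts (row total × column total / N):
  No defect, Line 1: 122×201/300 = 81.740
  No defect, Line 2: 122×99/300 = 40.260
  Minor defect, Line 1: 54×201/300 = 36.180
  Minor defect, Line 2: 54×99/300 = 17.820
  Major defect, Line 1: 124×201/300 = 83.080
  Major defect, Line 2: 124×99/300 = 40.920
Contributions (O − E)²/E:
  (89 − 81.740)²/81.740 = 0.6448
  (33 − 40.260)²/40.260 = 1.3092
  (24 − 36.180)²/36.180 = 4.1004
  (30 − 17.820)²/17.820 = 8.3251
  (88 − 83.080)²/83.080 = 0.2914
  (36 − 40.920)²/40.920 = 0.5916
χ² = 0.6448 + 1.3092 + 4.1004 + 8.3251 + 0.2914 + 0.5916 = 15.26

15.26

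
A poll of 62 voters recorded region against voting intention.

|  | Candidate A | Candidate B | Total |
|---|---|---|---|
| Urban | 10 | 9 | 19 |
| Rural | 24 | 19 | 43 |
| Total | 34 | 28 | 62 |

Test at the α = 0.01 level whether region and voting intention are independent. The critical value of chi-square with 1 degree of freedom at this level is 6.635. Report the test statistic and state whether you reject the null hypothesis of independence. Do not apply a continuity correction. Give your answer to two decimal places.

Grand total N = 62.
Expected counts (row total × column total / N):
  Urban, Candidate A: 19×34/62 = 10.419
  Urban, Candidate B: 19×28/62 = 8.581
  Rural, Candidate A: 43×34/62 = 23.581
  Rural, Candidate B: 43×28/62 = 19.419
Contributions (O − E)²/E:
  (10 − 10.419)²/10.419 = 0.0169
  (9 − 8.581)²/8.581 = 0.0205
  (24 − 23.581)²/23.581 = 0.0074
  (19 − 19.419)²/19.419 = 0.0090
χ² = 0.0169 + 0.0205 + 0.0074 + 0.0090 = 0.05
df = (2−1)(2−1) = 1. Since 0.05 < 6.635, fail to reject the null hypothesis of independence at α = 0.01.

0.05; fail to reject H₀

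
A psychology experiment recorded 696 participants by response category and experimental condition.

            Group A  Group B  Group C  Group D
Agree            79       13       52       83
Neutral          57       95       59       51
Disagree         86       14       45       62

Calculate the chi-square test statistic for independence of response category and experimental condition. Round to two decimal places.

112.28

Row totals: 227, 262, 207. Column totals: 222, 122, 156, 196. Grand total N = 696.
Expected counts (row total × column total / N):
  Agree, Group A: 227×222/696 = 72.405
  Agree, Group B: 227×122/696 = 39.790
  Agree, Group C: 227×156/696 = 50.879
  Agree, Group D: 227×196/696 = 63.925
  Neutral, Group A: 262×222/696 = 83.569
  Neutral, Group B: 262×122/696 = 45.925
  Neutral, Group C: 262×156/696 = 58.724
  Neutral, Group D: 262×196/696 = 73.782
  Disagree, Group A: 207×222/696 = 66.026
  Disagree, Group B: 207×122/696 = 36.284
  Disagree, Group C: 207×156/696 = 46.397
  Disagree, Group D: 207×196/696 = 58.293
Contributions (O − E)²/E:
  (79 − 72.405)²/72.405 = 0.6007
  (13 − 39.790)²/39.790 = 18.0373
  (52 − 50.879)²/50.879 = 0.0247
  (83 − 63.925)²/63.925 = 5.6919
  (57 − 83.569)²/83.569 = 8.4471
  (95 − 45.925)²/45.925 = 52.4411
  (59 − 58.724)²/58.724 = 0.0013
  (51 − 73.782)²/73.782 = 7.0345
  (86 − 66.026)²/66.026 = 6.0425
  (14 − 36.284)²/36.284 = 13.6858
  (45 − 46.397)²/46.397 = 0.0421
  (62 − 58.293)²/58.293 = 0.2357
χ² = 0.6007 + 18.0373 + 0.0247 + 5.6919 + 8.4471 + 52.4411 + 0.0013 + 7.0345 + 6.0425 + 13.6858 + 0.0421 + 0.2357 = 112.28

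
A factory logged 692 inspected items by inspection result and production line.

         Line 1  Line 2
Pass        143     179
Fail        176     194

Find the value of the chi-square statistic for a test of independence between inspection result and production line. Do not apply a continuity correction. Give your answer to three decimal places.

0.691

Row totals: 322, 370. Column totals: 319, 373. Grand total N = 692.
Expected counts (row total × column total / N):
  Pass, Line 1: 322×319/692 = 148.4364
  Pass, Line 2: 322×373/692 = 173.5636
  Fail, Line 1: 370×319/692 = 170.5636
  Fail, Line 2: 370×373/692 = 199.4364
Contributions (O − E)²/E:
  (143 − 148.4364)²/148.4364 = 0.1991
  (179 − 173.5636)²/173.5636 = 0.1703
  (176 − 170.5636)²/170.5636 = 0.1733
  (194 − 199.4364)²/199.4364 = 0.1482
χ² = 0.1991 + 0.1703 + 0.1733 + 0.1482 = 0.691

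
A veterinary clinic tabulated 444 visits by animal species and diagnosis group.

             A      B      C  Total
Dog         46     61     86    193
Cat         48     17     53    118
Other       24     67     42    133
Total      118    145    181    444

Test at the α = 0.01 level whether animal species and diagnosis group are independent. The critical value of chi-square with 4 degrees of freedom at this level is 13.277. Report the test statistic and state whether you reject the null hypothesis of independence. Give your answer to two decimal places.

41.84; reject H₀

Grand total N = 444.
Expected counts (row total × column total / N):
  Dog, A: 193×118/444 = 51.2928
  Dog, B: 193×145/444 = 63.0293
  Dog, C: 193×181/444 = 78.6779
  Cat, A: 118×118/444 = 31.3604
  Cat, B: 118×145/444 = 38.5360
  Cat, C: 118×181/444 = 48.1036
  Other, A: 133×118/444 = 35.3468
  Other, B: 133×145/444 = 43.4347
  Other, C: 133×181/444 = 54.2185
Contributions (O − E)²/E:
  (46 − 51.2928)²/51.2928 = 0.5462
  (61 − 63.0293)²/63.0293 = 0.0653
  (86 − 78.6779)²/78.6779 = 0.6814
  (48 − 31.3604)²/31.3604 = 8.8289
  (17 − 38.5360)²/38.5360 = 12.0355
  (53 − 48.1036)²/48.1036 = 0.4984
  (24 − 35.3468)²/35.3468 = 3.6425
  (67 − 43.4347)²/43.4347 = 12.7852
  (42 − 54.2185)²/54.2185 = 2.7535
χ² = 0.5462 + 0.0653 + 0.6814 + 8.8289 + 12.0355 + 0.4984 + 3.6425 + 12.7852 + 2.7535 = 41.84
df = (3−1)(3−1) = 4. Since 41.84 > 13.277, reject the null hypothesis of independence at α = 0.01.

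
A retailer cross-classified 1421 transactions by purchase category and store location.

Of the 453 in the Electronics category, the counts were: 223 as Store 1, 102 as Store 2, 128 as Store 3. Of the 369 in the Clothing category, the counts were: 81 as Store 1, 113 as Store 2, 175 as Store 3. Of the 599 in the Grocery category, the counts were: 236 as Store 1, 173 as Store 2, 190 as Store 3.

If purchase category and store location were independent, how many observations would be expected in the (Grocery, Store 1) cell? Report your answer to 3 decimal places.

227.628

Row total (Grocery) = 599; column total (Store 1) = 540; grand total N = 1421.
Expected count = (row total × column total) / N = 599 × 540 / 1421 = 227.628.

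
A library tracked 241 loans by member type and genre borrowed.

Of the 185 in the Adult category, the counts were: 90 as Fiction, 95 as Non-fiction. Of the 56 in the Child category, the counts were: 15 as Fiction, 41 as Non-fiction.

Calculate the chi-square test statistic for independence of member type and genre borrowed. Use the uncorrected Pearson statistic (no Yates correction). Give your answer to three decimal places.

Row totals: 185, 56. Column totals: 105, 136. Grand total N = 241.
Expected counts (row total × column total / N):
  Adult, Fiction: 185×105/241 = 80.6017
  Adult, Non-fiction: 185×136/241 = 104.3983
  Child, Fiction: 56×105/241 = 24.3983
  Child, Non-fiction: 56×136/241 = 31.6017
Contributions (O − E)²/E:
  (90 − 80.6017)²/80.6017 = 1.0959
  (95 − 104.3983)²/104.3983 = 0.8461
  (15 − 24.3983)²/24.3983 = 3.6203
  (41 − 31.6017)²/31.6017 = 2.7950
χ² = 1.0959 + 0.8461 + 3.6203 + 2.7950 = 8.357

8.357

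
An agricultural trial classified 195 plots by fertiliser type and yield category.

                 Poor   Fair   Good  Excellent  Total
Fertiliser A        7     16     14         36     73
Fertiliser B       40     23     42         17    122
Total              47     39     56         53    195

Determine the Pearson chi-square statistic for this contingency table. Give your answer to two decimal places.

35.14

Grand total N = 195.
Expected counts (row total × column total / N):
  Fertiliser A, Poor: 73×47/195 = 17.595
  Fertiliser A, Fair: 73×39/195 = 14.600
  Fertiliser A, Good: 73×56/195 = 20.964
  Fertiliser A, Excellent: 73×53/195 = 19.841
  Fertiliser B, Poor: 122×47/195 = 29.405
  Fertiliser B, Fair: 122×39/195 = 24.400
  Fertiliser B, Good: 122×56/195 = 35.036
  Fertiliser B, Excellent: 122×53/195 = 33.159
Contributions (O − E)²/E:
  (7 − 17.595)²/17.595 = 6.3799
  (16 − 14.600)²/14.600 = 0.1342
  (14 − 20.964)²/20.964 = 2.3134
  (36 − 19.841)²/19.841 = 13.1603
  (40 − 29.405)²/29.405 = 3.8175
  (23 − 24.400)²/24.400 = 0.0803
  (42 − 35.036)²/35.036 = 1.3842
  (17 − 33.159)²/33.159 = 7.8746
χ² = 6.3799 + 0.1342 + 2.3134 + 13.1603 + 3.8175 + 0.0803 + 1.3842 + 7.8746 = 35.14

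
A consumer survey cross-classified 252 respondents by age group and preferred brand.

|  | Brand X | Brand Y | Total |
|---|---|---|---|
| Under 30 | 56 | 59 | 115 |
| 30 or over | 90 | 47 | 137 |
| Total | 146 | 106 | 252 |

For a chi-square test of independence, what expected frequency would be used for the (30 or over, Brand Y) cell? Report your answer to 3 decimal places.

57.627

Row total (30 or over) = 137; column total (Brand Y) = 106; grand total N = 252.
Expected count = (row total × column total) / N = 137 × 106 / 252 = 57.627.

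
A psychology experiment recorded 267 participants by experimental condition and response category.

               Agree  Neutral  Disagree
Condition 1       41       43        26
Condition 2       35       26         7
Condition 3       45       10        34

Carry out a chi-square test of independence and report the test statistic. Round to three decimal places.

30.009

Row totals: 110, 68, 89. Column totals: 121, 79, 67. Grand total N = 267.
Expected counts (row total × column total / N):
  Condition 1, Agree: 110×121/267 = 49.85019
  Condition 1, Neutral: 110×79/267 = 32.54682
  Condition 1, Disagree: 110×67/267 = 27.60300
  Condition 2, Agree: 68×121/267 = 30.81648
  Condition 2, Neutral: 68×79/267 = 20.11985
  Condition 2, Disagree: 68×67/267 = 17.06367
  Condition 3, Agree: 89×121/267 = 40.33333
  Condition 3, Neutral: 89×79/267 = 26.33333
  Condition 3, Disagree: 89×67/267 = 22.33333
Contributions (O − E)²/E:
  (41 − 49.85019)²/49.85019 = 1.5712
  (43 − 32.54682)²/32.54682 = 3.3573
  (26 − 27.60300)²/27.60300 = 0.0931
  (35 − 30.81648)²/30.81648 = 0.5679
  (26 − 20.11985)²/20.11985 = 1.7185
  (7 − 17.06367)²/17.06367 = 5.9353
  (45 − 40.33333)²/40.33333 = 0.5399
  (10 − 26.33333)²/26.33333 = 10.1308
  (34 − 22.33333)²/22.33333 = 6.0945
χ² = 1.5712 + 3.3573 + 0.0931 + 0.5679 + 1.7185 + 5.9353 + 0.5399 + 10.1308 + 6.0945 = 30.009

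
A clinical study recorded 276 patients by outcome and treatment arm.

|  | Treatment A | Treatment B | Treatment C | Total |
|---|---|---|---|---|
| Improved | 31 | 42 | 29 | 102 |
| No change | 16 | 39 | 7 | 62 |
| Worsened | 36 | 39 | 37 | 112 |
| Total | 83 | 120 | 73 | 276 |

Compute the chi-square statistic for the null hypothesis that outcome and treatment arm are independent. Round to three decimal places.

Grand total N = 276.
Expected counts (row total × column total / N):
  Improved, Treatment A: 102×83/276 = 30.6739
  Improved, Treatment B: 102×120/276 = 44.3478
  Improved, Treatment C: 102×73/276 = 26.9783
  No change, Treatment A: 62×83/276 = 18.6449
  No change, Treatment B: 62×120/276 = 26.9565
  No change, Treatment C: 62×73/276 = 16.3986
  Worsened, Treatment A: 112×83/276 = 33.6812
  Worsened, Treatment B: 112×120/276 = 48.6957
  Worsened, Treatment C: 112×73/276 = 29.6232
Contributions (O − E)²/E:
  (31 − 30.6739)²/30.6739 = 0.0035
  (42 − 44.3478)²/44.3478 = 0.1243
  (29 − 26.9783)²/26.9783 = 0.1515
  (16 − 18.6449)²/18.6449 = 0.3752
  (39 − 26.9565)²/26.9565 = 5.3807
  (7 − 16.3986)²/16.3986 = 5.3867
  (36 − 33.6812)²/33.6812 = 0.1596
  (39 − 48.6957)²/48.6957 = 1.9305
  (37 − 29.6232)²/29.6232 = 1.8370
χ² = 0.0035 + 0.1243 + 0.1515 + 0.3752 + 5.3807 + 5.3867 + 0.1596 + 1.9305 + 1.8370 = 15.349

15.349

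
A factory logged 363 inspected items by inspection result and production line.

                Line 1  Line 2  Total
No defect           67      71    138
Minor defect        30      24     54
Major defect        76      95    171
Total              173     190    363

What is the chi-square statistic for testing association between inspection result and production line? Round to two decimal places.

2.10

Grand total N = 363.
Expected counts (row total × column total / N):
  No defect, Line 1: 138×173/363 = 65.769
  No defect, Line 2: 138×190/363 = 72.231
  Minor defect, Line 1: 54×173/363 = 25.736
  Minor defect, Line 2: 54×190/363 = 28.264
  Major defect, Line 1: 171×173/363 = 81.496
  Major defect, Line 2: 171×190/363 = 89.504
Contributions (O − E)²/E:
  (67 − 65.769)²/65.769 = 0.0230
  (71 − 72.231)²/72.231 = 0.0210
  (30 − 25.736)²/25.736 = 0.7065
  (24 − 28.264)²/28.264 = 0.6433
  (76 − 81.496)²/81.496 = 0.3706
  (95 − 89.504)²/89.504 = 0.3375
χ² = 0.0230 + 0.0210 + 0.7065 + 0.6433 + 0.3706 + 0.3375 = 2.10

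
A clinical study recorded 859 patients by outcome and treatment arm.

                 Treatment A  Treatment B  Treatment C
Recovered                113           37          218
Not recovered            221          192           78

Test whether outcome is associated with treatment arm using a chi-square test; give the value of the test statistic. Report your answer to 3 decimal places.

Row totals: 368, 491. Column totals: 334, 229, 296. Grand total N = 859.
Expected counts (row total × column total / N):
  Recovered, Treatment A: 368×334/859 = 143.08731
  Recovered, Treatment B: 368×229/859 = 98.10477
  Recovered, Treatment C: 368×296/859 = 126.80792
  Not recovered, Treatment A: 491×334/859 = 190.91269
  Not recovered, Treatment B: 491×229/859 = 130.89523
  Not recovered, Treatment C: 491×296/859 = 169.19208
Contributions (O − E)²/E:
  (113 − 143.08731)²/143.08731 = 6.3265
  (37 − 98.10477)²/98.10477 = 38.0592
  (218 − 126.80792)²/126.80792 = 65.5795
  (221 − 190.91269)²/190.91269 = 4.7417
  (192 − 130.89523)²/130.89523 = 28.5250
  (78 − 169.19208)²/169.19208 = 49.1512
χ² = 6.3265 + 38.0592 + 65.5795 + 4.7417 + 28.5250 + 49.1512 = 192.383

192.383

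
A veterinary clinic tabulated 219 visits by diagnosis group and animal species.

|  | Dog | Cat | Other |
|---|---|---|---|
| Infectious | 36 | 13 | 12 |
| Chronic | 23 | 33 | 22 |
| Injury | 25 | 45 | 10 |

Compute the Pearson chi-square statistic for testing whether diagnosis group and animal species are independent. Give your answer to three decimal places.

24.481

Row totals: 61, 78, 80. Column totals: 84, 91, 44. Grand total N = 219.
Expected counts (row total × column total / N):
  Infectious, Dog: 61×84/219 = 23.3973
  Infectious, Cat: 61×91/219 = 25.3470
  Infectious, Other: 61×44/219 = 12.2557
  Chronic, Dog: 78×84/219 = 29.9178
  Chronic, Cat: 78×91/219 = 32.4110
  Chronic, Other: 78×44/219 = 15.6712
  Injury, Dog: 80×84/219 = 30.6849
  Injury, Cat: 80×91/219 = 33.2420
  Injury, Other: 80×44/219 = 16.0731
Contributions (O − E)²/E:
  (36 − 23.3973)²/23.3973 = 6.7883
  (13 − 25.3470)²/25.3470 = 6.0145
  (12 − 12.2557)²/12.2557 = 0.0053
  (23 − 29.9178)²/29.9178 = 1.5996
  (33 − 32.4110)²/32.4110 = 0.0107
  (22 − 15.6712)²/15.6712 = 2.5559
  (25 − 30.6849)²/30.6849 = 1.0532
  (45 − 33.2420)²/33.2420 = 4.1589
  (10 − 16.0731)²/16.0731 = 2.2947
χ² = 6.7883 + 6.0145 + 0.0053 + 1.5996 + 0.0107 + 2.5559 + 1.0532 + 4.1589 + 2.2947 = 24.481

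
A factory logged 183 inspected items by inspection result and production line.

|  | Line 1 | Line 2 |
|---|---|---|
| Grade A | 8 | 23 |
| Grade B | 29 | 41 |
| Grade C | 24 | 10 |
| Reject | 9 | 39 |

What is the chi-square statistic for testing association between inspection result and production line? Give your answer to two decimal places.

Row totals: 31, 70, 34, 48. Column totals: 70, 113. Grand total N = 183.
Expected counts (row total × column total / N):
  Grade A, Line 1: 31×70/183 = 11.8579
  Grade A, Line 2: 31×113/183 = 19.1421
  Grade B, Line 1: 70×70/183 = 26.7760
  Grade B, Line 2: 70×113/183 = 43.2240
  Grade C, Line 1: 34×70/183 = 13.0055
  Grade C, Line 2: 34×113/183 = 20.9945
  Reject, Line 1: 48×70/183 = 18.3607
  Reject, Line 2: 48×113/183 = 29.6393
Contributions (O − E)²/E:
  (8 − 11.8579)²/11.8579 = 1.2551
  (23 − 19.1421)²/19.1421 = 0.7775
  (29 − 26.7760)²/26.7760 = 0.1847
  (41 − 43.2240)²/43.2240 = 0.1144
  (24 − 13.0055)²/13.0055 = 9.2945
  (10 − 20.9945)²/20.9945 = 5.7577
  (9 − 18.3607)²/18.3607 = 4.7723
  (39 − 29.6393)²/29.6393 = 2.9563
χ² = 1.2551 + 0.7775 + 0.1847 + 0.1144 + 9.2945 + 5.7577 + 4.7723 + 2.9563 = 25.11

25.11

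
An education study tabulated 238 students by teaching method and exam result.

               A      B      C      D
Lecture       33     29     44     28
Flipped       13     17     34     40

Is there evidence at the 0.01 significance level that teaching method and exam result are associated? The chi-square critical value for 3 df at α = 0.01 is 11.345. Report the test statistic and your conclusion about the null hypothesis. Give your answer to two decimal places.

Row totals: 134, 104. Column totals: 46, 46, 78, 68. Grand total N = 238.
Expected counts (row total × column total / N):
  Lecture, A: 134×46/238 = 25.899
  Lecture, B: 134×46/238 = 25.899
  Lecture, C: 134×78/238 = 43.916
  Lecture, D: 134×68/238 = 38.286
  Flipped, A: 104×46/238 = 20.101
  Flipped, B: 104×46/238 = 20.101
  Flipped, C: 104×78/238 = 34.084
  Flipped, D: 104×68/238 = 29.714
Contributions (O − E)²/E:
  (33 − 25.899)²/25.899 = 1.9470
  (29 − 25.899)²/25.899 = 0.3713
  (44 − 43.916)²/43.916 = 0.0002
  (28 − 38.286)²/38.286 = 2.7635
  (13 − 20.101)²/20.101 = 2.5085
  (17 − 20.101)²/20.101 = 0.4784
  (34 − 34.084)²/34.084 = 0.0002
  (40 − 29.714)²/29.714 = 3.5607
χ² = 1.9470 + 0.3713 + 0.0002 + 2.7635 + 2.5085 + 0.4784 + 0.0002 + 3.5607 = 11.63
df = (2−1)(4−1) = 3. Since 11.63 > 11.345, reject the null hypothesis of independence at α = 0.01.

11.63; reject H₀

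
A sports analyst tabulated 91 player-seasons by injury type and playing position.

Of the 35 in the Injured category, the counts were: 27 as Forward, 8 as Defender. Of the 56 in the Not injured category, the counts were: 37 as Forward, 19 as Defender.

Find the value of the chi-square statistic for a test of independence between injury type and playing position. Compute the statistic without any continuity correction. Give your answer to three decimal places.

1.265

Row totals: 35, 56. Column totals: 64, 27. Grand total N = 91.
Expected counts (row total × column total / N):
  Injured, Forward: 35×64/91 = 24.6154
  Injured, Defender: 35×27/91 = 10.3846
  Not injured, Forward: 56×64/91 = 39.3846
  Not injured, Defender: 56×27/91 = 16.6154
Contributions (O − E)²/E:
  (27 − 24.6154)²/24.6154 = 0.2310
  (8 − 10.3846)²/10.3846 = 0.5476
  (37 − 39.3846)²/39.3846 = 0.1444
  (19 − 16.6154)²/16.6154 = 0.3422
χ² = 0.2310 + 0.5476 + 0.1444 + 0.3422 = 1.265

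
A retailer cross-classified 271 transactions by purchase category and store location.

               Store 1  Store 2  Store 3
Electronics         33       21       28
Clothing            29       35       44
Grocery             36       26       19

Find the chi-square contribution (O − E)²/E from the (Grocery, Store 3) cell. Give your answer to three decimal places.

Row total (Grocery) = 81; column total (Store 3) = 91; N = 271.
Expected count E = 81 × 91 / 271 = 27.1993.
Contribution = (O − E)²/E = (19 − 27.1993)² / 27.1993 = 2.472.

2.472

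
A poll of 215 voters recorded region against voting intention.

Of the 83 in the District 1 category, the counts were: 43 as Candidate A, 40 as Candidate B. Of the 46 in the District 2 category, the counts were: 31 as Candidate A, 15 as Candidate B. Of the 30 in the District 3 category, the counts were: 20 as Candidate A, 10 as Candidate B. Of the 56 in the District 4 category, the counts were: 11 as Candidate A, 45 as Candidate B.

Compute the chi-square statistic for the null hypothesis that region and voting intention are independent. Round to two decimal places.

29.55

Row totals: 83, 46, 30, 56. Column totals: 105, 110. Grand total N = 215.
Expected counts (row total × column total / N):
  District 1, Candidate A: 83×105/215 = 40.535
  District 1, Candidate B: 83×110/215 = 42.465
  District 2, Candidate A: 46×105/215 = 22.465
  District 2, Candidate B: 46×110/215 = 23.535
  District 3, Candidate A: 30×105/215 = 14.651
  District 3, Candidate B: 30×110/215 = 15.349
  District 4, Candidate A: 56×105/215 = 27.349
  District 4, Candidate B: 56×110/215 = 28.651
Contributions (O − E)²/E:
  (43 − 40.535)²/40.535 = 0.1499
  (40 − 42.465)²/42.465 = 0.1431
  (31 − 22.465)²/22.465 = 3.2427
  (15 − 23.535)²/23.535 = 3.0952
  (20 − 14.651)²/14.651 = 1.9529
  (10 − 15.349)²/15.349 = 1.8641
  (11 − 27.349)²/27.349 = 9.7733
  (45 − 28.651)²/28.651 = 9.3292
χ² = 0.1499 + 0.1431 + 3.2427 + 3.0952 + 1.9529 + 1.8641 + 9.7733 + 9.3292 = 29.55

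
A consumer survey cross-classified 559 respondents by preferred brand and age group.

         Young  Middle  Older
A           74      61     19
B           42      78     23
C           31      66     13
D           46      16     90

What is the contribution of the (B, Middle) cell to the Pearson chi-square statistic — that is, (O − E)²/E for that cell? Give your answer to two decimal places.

Row total (B) = 143; column total (Middle) = 221; N = 559.
Expected count E = 143 × 221 / 559 = 56.535.
Contribution = (O − E)²/E = (78 − 56.535)² / 56.535 = 8.15.

8.15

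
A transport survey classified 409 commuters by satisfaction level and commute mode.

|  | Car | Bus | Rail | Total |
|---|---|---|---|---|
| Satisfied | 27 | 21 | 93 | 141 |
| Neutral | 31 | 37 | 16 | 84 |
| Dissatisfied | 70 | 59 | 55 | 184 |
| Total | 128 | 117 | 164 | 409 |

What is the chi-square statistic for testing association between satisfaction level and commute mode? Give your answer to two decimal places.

Grand total N = 409.
Expected counts (row total × column total / N):
  Satisfied, Car: 141×128/409 = 44.127
  Satisfied, Bus: 141×117/409 = 40.335
  Satisfied, Rail: 141×164/409 = 56.538
  Neutral, Car: 84×128/409 = 26.289
  Neutral, Bus: 84×117/409 = 24.029
  Neutral, Rail: 84×164/409 = 33.682
  Dissatisfied, Car: 184×128/409 = 57.584
  Dissatisfied, Bus: 184×117/409 = 52.636
  Dissatisfied, Rail: 184×164/409 = 73.780
Contributions (O − E)²/E:
  (27 − 44.127)²/44.127 = 6.6475
  (21 − 40.335)²/40.335 = 9.2684
  (93 − 56.538)²/56.538 = 23.5148
  (31 − 26.289)²/26.289 = 0.8442
  (37 − 24.029)²/24.029 = 7.0018
  (16 − 33.682)²/33.682 = 9.2825
  (70 − 57.584)²/57.584 = 2.6771
  (59 − 52.636)²/52.636 = 0.7694
  (55 − 73.780)²/73.780 = 4.7803
χ² = 6.6475 + 9.2684 + 23.5148 + 0.8442 + 7.0018 + 9.2825 + 2.6771 + 0.7694 + 4.7803 = 64.79

64.79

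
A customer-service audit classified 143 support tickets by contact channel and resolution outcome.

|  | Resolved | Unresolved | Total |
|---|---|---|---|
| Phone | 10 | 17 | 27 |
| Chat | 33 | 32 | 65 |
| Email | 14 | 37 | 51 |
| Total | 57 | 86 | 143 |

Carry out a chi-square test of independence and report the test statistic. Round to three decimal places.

6.593

Grand total N = 143.
Expected counts (row total × column total / N):
  Phone, Resolved: 27×57/143 = 10.7622
  Phone, Unresolved: 27×86/143 = 16.2378
  Chat, Resolved: 65×57/143 = 25.9091
  Chat, Unresolved: 65×86/143 = 39.0909
  Email, Resolved: 51×57/143 = 20.3287
  Email, Unresolved: 51×86/143 = 30.6713
Contributions (O − E)²/E:
  (10 − 10.7622)²/10.7622 = 0.0540
  (17 − 16.2378)²/16.2378 = 0.0358
  (33 − 25.9091)²/25.9091 = 1.9407
  (32 − 39.0909)²/39.0909 = 1.2863
  (14 − 20.3287)²/20.3287 = 1.9702
  (37 − 30.6713)²/30.6713 = 1.3059
χ² = 0.0540 + 0.0358 + 1.9407 + 1.2863 + 1.9702 + 1.3059 = 6.593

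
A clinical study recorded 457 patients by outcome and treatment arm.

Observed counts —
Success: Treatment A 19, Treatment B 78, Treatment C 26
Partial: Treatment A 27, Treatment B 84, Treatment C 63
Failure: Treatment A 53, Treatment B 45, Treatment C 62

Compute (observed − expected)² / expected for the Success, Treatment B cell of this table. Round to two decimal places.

8.92

Row total (Success) = 123; column total (Treatment B) = 207; N = 457.
Expected count E = 123 × 207 / 457 = 55.713.
Contribution = (O − E)²/E = (78 − 55.713)² / 55.713 = 8.92.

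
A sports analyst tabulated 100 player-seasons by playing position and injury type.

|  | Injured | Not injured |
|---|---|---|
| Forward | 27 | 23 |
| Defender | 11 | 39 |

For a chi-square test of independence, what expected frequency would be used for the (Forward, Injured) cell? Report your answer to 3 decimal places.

Row total (Forward) = 50; column total (Injured) = 38; grand total N = 100.
Expected count = (row total × column total) / N = 50 × 38 / 100 = 19.000.

19.000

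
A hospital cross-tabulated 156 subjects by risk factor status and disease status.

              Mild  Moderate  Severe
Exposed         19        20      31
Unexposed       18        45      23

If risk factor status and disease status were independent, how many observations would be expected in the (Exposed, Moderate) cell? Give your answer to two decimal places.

Row total (Exposed) = 70; column total (Moderate) = 65; grand total N = 156.
Expected count = (row total × column total) / N = 70 × 65 / 156 = 29.17.

29.17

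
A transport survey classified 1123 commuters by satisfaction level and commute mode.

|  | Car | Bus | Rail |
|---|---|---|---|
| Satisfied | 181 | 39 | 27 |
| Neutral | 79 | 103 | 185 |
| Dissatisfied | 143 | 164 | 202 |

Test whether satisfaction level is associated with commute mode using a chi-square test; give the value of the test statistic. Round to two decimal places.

206.97

Row totals: 247, 367, 509. Column totals: 403, 306, 414. Grand total N = 1123.
Expected counts (row total × column total / N):
  Satisfied, Car: 247×403/1123 = 88.638
  Satisfied, Bus: 247×306/1123 = 67.304
  Satisfied, Rail: 247×414/1123 = 91.058
  Neutral, Car: 367×403/1123 = 131.702
  Neutral, Bus: 367×306/1123 = 100.002
  Neutral, Rail: 367×414/1123 = 135.297
  Dissatisfied, Car: 509×403/1123 = 182.660
  Dissatisfied, Bus: 509×306/1123 = 138.695
  Dissatisfied, Rail: 509×414/1123 = 187.646
Contributions (O − E)²/E:
  (181 − 88.638)²/88.638 = 96.2425
  (39 − 67.304)²/67.304 = 11.9030
  (27 − 91.058)²/91.058 = 45.0639
  (79 − 131.702)²/131.702 = 21.0893
  (103 − 100.002)²/100.002 = 0.0899
  (185 − 135.297)²/135.297 = 18.2590
  (143 − 182.660)²/182.660 = 8.6112
  (164 − 138.695)²/138.695 = 4.6169
  (202 − 187.646)²/187.646 = 1.0980
χ² = 96.2425 + 11.9030 + 45.0639 + 21.0893 + 0.0899 + 18.2590 + 8.6112 + 4.6169 + 1.0980 = 206.97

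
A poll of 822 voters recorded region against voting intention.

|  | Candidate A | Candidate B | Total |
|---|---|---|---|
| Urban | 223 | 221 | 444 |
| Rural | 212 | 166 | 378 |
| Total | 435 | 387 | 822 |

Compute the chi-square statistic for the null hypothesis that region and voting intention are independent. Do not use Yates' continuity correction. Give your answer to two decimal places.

2.81

Grand total N = 822.
Expected counts (row total × column total / N):
  Urban, Candidate A: 444×435/822 = 234.964
  Urban, Candidate B: 444×387/822 = 209.036
  Rural, Candidate A: 378×435/822 = 200.036
  Rural, Candidate B: 378×387/822 = 177.964
Contributions (O − E)²/E:
  (223 − 234.964)²/234.964 = 0.6092
  (221 − 209.036)²/209.036 = 0.6847
  (212 − 200.036)²/200.036 = 0.7156
  (166 − 177.964)²/177.964 = 0.8043
χ² = 0.6092 + 0.6847 + 0.7156 + 0.8043 = 2.81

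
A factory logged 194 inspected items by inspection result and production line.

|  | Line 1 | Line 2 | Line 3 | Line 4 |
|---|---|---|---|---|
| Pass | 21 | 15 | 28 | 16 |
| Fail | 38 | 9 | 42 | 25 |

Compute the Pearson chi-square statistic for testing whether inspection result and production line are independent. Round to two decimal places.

5.38

Row totals: 80, 114. Column totals: 59, 24, 70, 41. Grand total N = 194.
Expected counts (row total × column total / N):
  Pass, Line 1: 80×59/194 = 24.330
  Pass, Line 2: 80×24/194 = 9.897
  Pass, Line 3: 80×70/194 = 28.866
  Pass, Line 4: 80×41/194 = 16.907
  Fail, Line 1: 114×59/194 = 34.670
  Fail, Line 2: 114×24/194 = 14.103
  Fail, Line 3: 114×70/194 = 41.134
  Fail, Line 4: 114×41/194 = 24.093
Contributions (O − E)²/E:
  (21 − 24.330)²/24.330 = 0.4558
  (15 − 9.897)²/9.897 = 2.6312
  (28 − 28.866)²/28.866 = 0.0260
  (16 − 16.907)²/16.907 = 0.0487
  (38 − 34.670)²/34.670 = 0.3198
  (9 − 14.103)²/14.103 = 1.8465
  (42 − 41.134)²/41.134 = 0.0182
  (25 − 24.093)²/24.093 = 0.0341
χ² = 0.4558 + 2.6312 + 0.0260 + 0.0487 + 0.3198 + 1.8465 + 0.0182 + 0.0341 = 5.38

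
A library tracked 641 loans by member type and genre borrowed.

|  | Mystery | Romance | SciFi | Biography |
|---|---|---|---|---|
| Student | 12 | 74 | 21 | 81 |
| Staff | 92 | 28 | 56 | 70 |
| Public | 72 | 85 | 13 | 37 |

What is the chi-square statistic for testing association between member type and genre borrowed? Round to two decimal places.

Row totals: 188, 246, 207. Column totals: 176, 187, 90, 188. Grand total N = 641.
Expected counts (row total × column total / N):
  Student, Mystery: 188×176/641 = 51.619
  Student, Romance: 188×187/641 = 54.846
  Student, SciFi: 188×90/641 = 26.396
  Student, Biography: 188×188/641 = 55.139
  Staff, Mystery: 246×176/641 = 67.544
  Staff, Romance: 246×187/641 = 71.766
  Staff, SciFi: 246×90/641 = 34.540
  Staff, Biography: 246×188/641 = 72.150
  Public, Mystery: 207×176/641 = 56.836
  Public, Romance: 207×187/641 = 60.388
  Public, SciFi: 207×90/641 = 29.064
  Public, Biography: 207×188/641 = 60.711
Contributions (O − E)²/E:
  (12 − 51.619)²/51.619 = 30.4087
  (74 − 54.846)²/54.846 = 6.6892
  (21 − 26.396)²/26.396 = 1.1031
  (81 − 55.139)²/55.139 = 12.1292
  (92 − 67.544)²/67.544 = 8.8549
  (28 − 71.766)²/71.766 = 26.6904
  (56 − 34.540)²/34.540 = 13.3333
  (70 − 72.150)²/72.150 = 0.0641
  (72 − 56.836)²/56.836 = 4.0458
  (85 − 60.388)²/60.388 = 10.0310
  (13 − 29.064)²/29.064 = 8.8788
  (37 − 60.711)²/60.711 = 9.2605
χ² = 30.4087 + 6.6892 + 1.1031 + 12.1292 + 8.8549 + 26.6904 + 13.3333 + 0.0641 + 4.0458 + 10.0310 + 8.8788 + 9.2605 = 131.49

131.49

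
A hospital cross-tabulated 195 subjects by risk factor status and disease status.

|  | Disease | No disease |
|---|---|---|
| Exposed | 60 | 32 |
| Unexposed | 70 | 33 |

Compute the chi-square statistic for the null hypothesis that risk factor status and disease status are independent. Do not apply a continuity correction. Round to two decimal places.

Row totals: 92, 103. Column totals: 130, 65. Grand total N = 195.
Expected counts (row total × column total / N):
  Exposed, Disease: 92×130/195 = 61.333
  Exposed, No disease: 92×65/195 = 30.667
  Unexposed, Disease: 103×130/195 = 68.667
  Unexposed, No disease: 103×65/195 = 34.333
Contributions (O − E)²/E:
  (60 − 61.333)²/61.333 = 0.0290
  (32 − 30.667)²/30.667 = 0.0579
  (70 − 68.667)²/68.667 = 0.0259
  (33 − 34.333)²/34.333 = 0.0518
χ² = 0.0290 + 0.0579 + 0.0259 + 0.0518 = 0.16

0.16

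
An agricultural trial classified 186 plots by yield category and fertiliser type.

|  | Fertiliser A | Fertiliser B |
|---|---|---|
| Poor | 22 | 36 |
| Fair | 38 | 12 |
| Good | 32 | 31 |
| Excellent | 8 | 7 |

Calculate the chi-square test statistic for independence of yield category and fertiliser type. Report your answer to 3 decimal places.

16.019

Row totals: 58, 50, 63, 15. Column totals: 100, 86. Grand total N = 186.
Expected counts (row total × column total / N):
  Poor, Fertiliser A: 58×100/186 = 31.1828
  Poor, Fertiliser B: 58×86/186 = 26.8172
  Fair, Fertiliser A: 50×100/186 = 26.8817
  Fair, Fertiliser B: 50×86/186 = 23.1183
  Good, Fertiliser A: 63×100/186 = 33.8710
  Good, Fertiliser B: 63×86/186 = 29.1290
  Excellent, Fertiliser A: 15×100/186 = 8.0645
  Excellent, Fertiliser B: 15×86/186 = 6.9355
Contributions (O − E)²/E:
  (22 − 31.1828)²/31.1828 = 2.7042
  (36 − 26.8172)²/26.8172 = 3.1444
  (38 − 26.8817)²/26.8817 = 4.5985
  (12 − 23.1183)²/23.1183 = 5.3471
  (32 − 33.8710)²/33.8710 = 0.1034
  (31 − 29.1290)²/29.1290 = 0.1202
  (8 − 8.0645)²/8.0645 = 0.0005
  (7 − 6.9355)²/6.9355 = 0.0006
χ² = 2.7042 + 3.1444 + 4.5985 + 5.3471 + 0.1034 + 0.1202 + 0.0005 + 0.0006 = 16.019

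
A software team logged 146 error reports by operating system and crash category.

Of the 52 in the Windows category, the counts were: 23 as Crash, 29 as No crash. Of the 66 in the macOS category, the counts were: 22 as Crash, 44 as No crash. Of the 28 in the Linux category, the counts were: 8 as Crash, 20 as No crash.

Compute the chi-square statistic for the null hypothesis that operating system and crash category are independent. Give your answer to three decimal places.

Row totals: 52, 66, 28. Column totals: 53, 93. Grand total N = 146.
Expected counts (row total × column total / N):
  Windows, Crash: 52×53/146 = 18.8767
  Windows, No crash: 52×93/146 = 33.1233
  macOS, Crash: 66×53/146 = 23.9589
  macOS, No crash: 66×93/146 = 42.0411
  Linux, Crash: 28×53/146 = 10.1644
  Linux, No crash: 28×93/146 = 17.8356
Contributions (O − E)²/E:
  (23 − 18.8767)²/18.8767 = 0.9007
  (29 − 33.1233)²/33.1233 = 0.5133
  (22 − 23.9589)²/23.9589 = 0.1602
  (44 − 42.0411)²/42.0411 = 0.0913
  (8 − 10.1644)²/10.1644 = 0.4609
  (20 − 17.8356)²/17.8356 = 0.2627
χ² = 0.9007 + 0.5133 + 0.1602 + 0.0913 + 0.4609 + 0.2627 = 2.389

2.389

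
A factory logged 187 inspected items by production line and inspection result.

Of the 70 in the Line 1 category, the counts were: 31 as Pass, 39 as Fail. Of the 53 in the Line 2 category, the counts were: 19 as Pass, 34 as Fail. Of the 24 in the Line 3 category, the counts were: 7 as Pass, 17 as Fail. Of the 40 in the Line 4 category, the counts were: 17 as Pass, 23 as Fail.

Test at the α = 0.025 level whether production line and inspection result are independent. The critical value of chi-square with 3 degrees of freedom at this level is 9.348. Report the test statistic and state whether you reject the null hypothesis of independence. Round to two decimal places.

2.19; fail to reject H₀

Row totals: 70, 53, 24, 40. Column totals: 74, 113. Grand total N = 187.
Expected counts (row total × column total / N):
  Line 1, Pass: 70×74/187 = 27.701
  Line 1, Fail: 70×113/187 = 42.299
  Line 2, Pass: 53×74/187 = 20.973
  Line 2, Fail: 53×113/187 = 32.027
  Line 3, Pass: 24×74/187 = 9.497
  Line 3, Fail: 24×113/187 = 14.503
  Line 4, Pass: 40×74/187 = 15.829
  Line 4, Fail: 40×113/187 = 24.171
Contributions (O − E)²/E:
  (31 − 27.701)²/27.701 = 0.3929
  (39 − 42.299)²/42.299 = 0.2573
  (19 − 20.973)²/20.973 = 0.1856
  (34 − 32.027)²/32.027 = 0.1215
  (7 − 9.497)²/9.497 = 0.6565
  (17 − 14.503)²/14.503 = 0.4299
  (17 − 15.829)²/15.829 = 0.0866
  (23 − 24.171)²/24.171 = 0.0567
χ² = 0.3929 + 0.2573 + 0.1856 + 0.1215 + 0.6565 + 0.4299 + 0.0866 + 0.0567 = 2.19
df = (4−1)(2−1) = 3. Since 2.19 < 9.348, fail to reject the null hypothesis of independence at α = 0.025.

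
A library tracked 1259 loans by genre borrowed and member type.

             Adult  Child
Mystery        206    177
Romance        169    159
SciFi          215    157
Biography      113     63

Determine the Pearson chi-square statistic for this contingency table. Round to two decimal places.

Row totals: 383, 328, 372, 176. Column totals: 703, 556. Grand total N = 1259.
Expected counts (row total × column total / N):
  Mystery, Adult: 383×703/1259 = 213.859
  Mystery, Child: 383×556/1259 = 169.141
  Romance, Adult: 328×703/1259 = 183.149
  Romance, Child: 328×556/1259 = 144.851
  SciFi, Adult: 372×703/1259 = 207.717
  SciFi, Child: 372×556/1259 = 164.283
  Biography, Adult: 176×703/1259 = 98.275
  Biography, Child: 176×556/1259 = 77.725
Contributions (O − E)²/E:
  (206 − 213.859)²/213.859 = 0.2888
  (177 − 169.141)²/169.141 = 0.3652
  (169 − 183.149)²/183.149 = 1.0931
  (159 − 144.851)²/144.851 = 1.3821
  (215 − 207.717)²/207.717 = 0.2554
  (157 − 164.283)²/164.283 = 0.3229
  (113 − 98.275)²/98.275 = 2.2063
  (63 − 77.725)²/77.725 = 2.7897
χ² = 0.2888 + 0.3652 + 1.0931 + 1.3821 + 0.2554 + 0.3229 + 2.2063 + 2.7897 = 8.70

8.70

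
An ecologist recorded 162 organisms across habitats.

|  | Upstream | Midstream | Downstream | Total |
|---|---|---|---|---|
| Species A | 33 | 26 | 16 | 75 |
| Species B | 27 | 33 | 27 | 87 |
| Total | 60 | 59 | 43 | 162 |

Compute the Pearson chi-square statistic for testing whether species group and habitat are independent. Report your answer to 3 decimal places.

3.374

Grand total N = 162.
Expected counts (row total × column total / N):
  Species A, Upstream: 75×60/162 = 27.7778
  Species A, Midstream: 75×59/162 = 27.3148
  Species A, Downstream: 75×43/162 = 19.9074
  Species B, Upstream: 87×60/162 = 32.2222
  Species B, Midstream: 87×59/162 = 31.6852
  Species B, Downstream: 87×43/162 = 23.0926
Contributions (O − E)²/E:
  (33 − 27.7778)²/27.7778 = 0.9818
  (26 − 27.3148)²/27.3148 = 0.0633
  (16 − 19.9074)²/19.9074 = 0.7669
  (27 − 32.2222)²/32.2222 = 0.8464
  (33 − 31.6852)²/31.6852 = 0.0546
  (27 − 23.0926)²/23.0926 = 0.6612
χ² = 0.9818 + 0.0633 + 0.7669 + 0.8464 + 0.0546 + 0.6612 = 3.374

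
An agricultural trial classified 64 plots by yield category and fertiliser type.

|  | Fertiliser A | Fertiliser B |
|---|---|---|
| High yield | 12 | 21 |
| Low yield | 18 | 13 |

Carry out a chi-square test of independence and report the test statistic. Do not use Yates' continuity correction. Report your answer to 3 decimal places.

Row totals: 33, 31. Column totals: 30, 34. Grand total N = 64.
Expected counts (row total × column total / N):
  High yield, Fertiliser A: 33×30/64 = 15.4688
  High yield, Fertiliser B: 33×34/64 = 17.5312
  Low yield, Fertiliser A: 31×30/64 = 14.5312
  Low yield, Fertiliser B: 31×34/64 = 16.4688
Contributions (O − E)²/E:
  (12 − 15.4688)²/15.4688 = 0.7779
  (21 − 17.5312)²/17.5312 = 0.6864
  (18 − 14.5312)²/14.5312 = 0.8281
  (13 − 16.4688)²/16.4688 = 0.7306
χ² = 0.7779 + 0.6864 + 0.8281 + 0.7306 = 3.023

3.023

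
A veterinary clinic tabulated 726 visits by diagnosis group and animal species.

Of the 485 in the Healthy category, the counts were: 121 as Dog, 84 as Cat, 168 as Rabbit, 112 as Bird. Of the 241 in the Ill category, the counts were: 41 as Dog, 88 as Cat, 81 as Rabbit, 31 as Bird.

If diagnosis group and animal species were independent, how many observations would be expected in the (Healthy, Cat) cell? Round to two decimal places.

114.90

Row total (Healthy) = 485; column total (Cat) = 172; grand total N = 726.
Expected count = (row total × column total) / N = 485 × 172 / 726 = 114.90.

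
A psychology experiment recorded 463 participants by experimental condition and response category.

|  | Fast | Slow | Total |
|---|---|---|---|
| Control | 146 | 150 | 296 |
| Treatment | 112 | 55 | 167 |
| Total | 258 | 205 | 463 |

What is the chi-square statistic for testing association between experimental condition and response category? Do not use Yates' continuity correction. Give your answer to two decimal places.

Grand total N = 463.
Expected counts (row total × column total / N):
  Control, Fast: 296×258/463 = 164.942
  Control, Slow: 296×205/463 = 131.058
  Treatment, Fast: 167×258/463 = 93.058
  Treatment, Slow: 167×205/463 = 73.942
Contributions (O − E)²/E:
  (146 − 164.942)²/164.942 = 2.1753
  (150 − 131.058)²/131.058 = 2.7377
  (112 − 93.058)²/93.058 = 3.8557
  (55 − 73.942)²/73.942 = 4.8524
χ² = 2.1753 + 2.7377 + 3.8557 + 4.8524 = 13.62

13.62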